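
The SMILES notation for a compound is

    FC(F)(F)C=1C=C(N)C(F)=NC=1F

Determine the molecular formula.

C6H3F5N2

Walk through each heavy atom and fill implicit hydrogens from standard valence (C 4, N 3, O 2, S 2, halogen 1):
  atom 1: F (halogen, monovalent) → 0 H
  atom 2: C, bond orders sum to 4 (valence 4) → 0 H
  atom 3: F (halogen, monovalent) → 0 H
  atom 4: F (halogen, monovalent) → 0 H
  atom 5: C, bond orders sum to 4 (valence 4) → 0 H
  atom 6: C, bond orders sum to 3 (valence 4) → 1 H
  atom 7: C, bond orders sum to 4 (valence 4) → 0 H
  atom 8: N, bond orders sum to 1 (valence 3) → 2 H
  atom 9: C, bond orders sum to 4 (valence 4) → 0 H
  atom 10: F (halogen, monovalent) → 0 H
  atom 11: N, bond orders sum to 3 (valence 3) → 0 H
  atom 12: C, bond orders sum to 4 (valence 4) → 0 H
  atom 13: F (halogen, monovalent) → 0 H
Totals → C:6, H:3, F:5, N:2.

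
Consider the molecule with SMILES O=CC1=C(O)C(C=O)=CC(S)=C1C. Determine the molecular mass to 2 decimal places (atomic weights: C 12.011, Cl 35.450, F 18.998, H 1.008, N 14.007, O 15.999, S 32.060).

196.22 g/mol

First, the molecular formula is C9H8O3S (counting implicit H from valence).
  C: 9 × 12.011 = 108.099
  H: 8 × 1.008 = 8.064
  O: 3 × 15.999 = 47.997
  S: 1 × 32.060 = 32.060
Sum: 9×12.011 + 8×1.008 + 3×15.999 + 1×32.060 = 196.220 → 196.22 g/mol.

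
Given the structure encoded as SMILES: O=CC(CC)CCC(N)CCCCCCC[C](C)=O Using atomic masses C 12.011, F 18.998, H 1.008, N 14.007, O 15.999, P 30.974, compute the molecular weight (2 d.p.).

First, the molecular formula is C16H31NO2 (counting implicit H from valence).
  C: 16 × 12.011 = 192.176
  H: 31 × 1.008 = 31.248
  N: 1 × 14.007 = 14.007
  O: 2 × 15.999 = 31.998
Sum: 16×12.011 + 31×1.008 + 1×14.007 + 2×15.999 = 269.429 → 269.43 g/mol.

269.43 g/mol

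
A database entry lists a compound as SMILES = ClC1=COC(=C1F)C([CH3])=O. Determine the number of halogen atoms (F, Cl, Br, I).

2

Halogen atoms appear at heavy-atom positions 1, 7 (1×Cl, 1×F).
Other groups present: 1 ketone.
Halogen count: 2.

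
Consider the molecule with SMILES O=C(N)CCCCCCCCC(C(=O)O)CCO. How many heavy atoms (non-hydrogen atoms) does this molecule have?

Every atom symbol written in the SMILES (organic subset) is one heavy atom; implicit H are not written.
Heavy atoms by element → C:13, N:1, O:4.
Total: 18.

18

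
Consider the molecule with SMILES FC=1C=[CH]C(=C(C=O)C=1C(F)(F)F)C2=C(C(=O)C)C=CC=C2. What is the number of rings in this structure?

In SMILES, each pair of matching ring-closure digits denotes one ring-closing bond; the number of such bonds equals the number of independent rings.
Ring-closure bonds here: 2.

2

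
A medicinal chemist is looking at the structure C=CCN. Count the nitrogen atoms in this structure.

Scan the SMILES for N atoms (remember two-letter symbols like Cl and Br are single atoms).
Nitrogen count: 1.

1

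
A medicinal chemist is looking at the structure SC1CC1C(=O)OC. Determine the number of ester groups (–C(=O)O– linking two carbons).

The ester motif appears at heavy-atom position 5 in the SMILES.
Other groups present: 1 thiol.
Ester count: 1.

1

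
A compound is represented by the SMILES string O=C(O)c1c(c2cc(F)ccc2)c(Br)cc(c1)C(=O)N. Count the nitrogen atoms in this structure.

Scan the SMILES for N atoms (remember two-letter symbols like Cl and Br are single atoms).
Nitrogen count: 1.

1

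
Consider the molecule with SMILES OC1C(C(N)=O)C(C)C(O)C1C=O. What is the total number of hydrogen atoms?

Walk through each heavy atom and fill implicit hydrogens from standard valence (C 4, N 3, O 2, S 2, halogen 1):
  atom 1: O, bond orders sum to 1 (valence 2) → 1 H
  atom 2: C, bond orders sum to 3 (valence 4) → 1 H
  atom 3: C, bond orders sum to 3 (valence 4) → 1 H
  atom 4: C, bond orders sum to 4 (valence 4) → 0 H
  atom 5: N, bond orders sum to 1 (valence 3) → 2 H
  atom 6: O, bond orders sum to 2 (valence 2) → 0 H
  atom 7: C, bond orders sum to 3 (valence 4) → 1 H
  atom 8: C, bond orders sum to 1 (valence 4) → 3 H
  atom 9: C, bond orders sum to 3 (valence 4) → 1 H
  atom 10: O, bond orders sum to 1 (valence 2) → 1 H
  atom 11: C, bond orders sum to 3 (valence 4) → 1 H
  atom 12: C, bond orders sum to 3 (valence 4) → 1 H
  atom 13: O, bond orders sum to 2 (valence 2) → 0 H
Total hydrogens: 13.

13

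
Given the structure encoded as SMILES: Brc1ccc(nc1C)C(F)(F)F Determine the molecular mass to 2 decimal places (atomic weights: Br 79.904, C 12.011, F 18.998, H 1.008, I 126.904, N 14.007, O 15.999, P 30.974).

240.02 g/mol

First, the molecular formula is C7H5BrF3N (counting implicit H from valence).
  Br: 1 × 79.904 = 79.904
  C: 7 × 12.011 = 84.077
  F: 3 × 18.998 = 56.994
  H: 5 × 1.008 = 5.040
  N: 1 × 14.007 = 14.007
Sum: 1×79.904 + 7×12.011 + 3×18.998 + 5×1.008 + 1×14.007 = 240.022 → 240.02 g/mol.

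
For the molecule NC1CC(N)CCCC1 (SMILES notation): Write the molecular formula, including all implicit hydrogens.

Walk through each heavy atom and fill implicit hydrogens from standard valence (C 4, N 3, O 2, S 2, halogen 1):
  atom 1: N, bond orders sum to 1 (valence 3) → 2 H
  atom 2: C, bond orders sum to 3 (valence 4) → 1 H
  atom 3: C, bond orders sum to 2 (valence 4) → 2 H
  atom 4: C, bond orders sum to 3 (valence 4) → 1 H
  atom 5: N, bond orders sum to 1 (valence 3) → 2 H
  atom 6: C, bond orders sum to 2 (valence 4) → 2 H
  atom 7: C, bond orders sum to 2 (valence 4) → 2 H
  atom 8: C, bond orders sum to 2 (valence 4) → 2 H
  atom 9: C, bond orders sum to 2 (valence 4) → 2 H
Totals → C:7, H:16, N:2.
In Hill order: C7H16N2.

C7H16N2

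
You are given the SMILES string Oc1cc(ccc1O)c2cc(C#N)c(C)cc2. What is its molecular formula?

Walk through each heavy atom and fill implicit hydrogens from standard valence (C 4, N 3, O 2, S 2, halogen 1); for lowercase aromatic atoms, an aromatic c carries 1 H when it has two neighbours and 0 H with three, and aromatic n carries 0 H:
  atom 1: O, bond orders sum to 1 (valence 2) → 1 H
  atom 2: aromatic c, 3 neighbours → 0 H
  atom 3: aromatic c, 2 neighbours → 1 H
  atom 4: aromatic c, 3 neighbours → 0 H
  atom 5: aromatic c, 2 neighbours → 1 H
  atom 6: aromatic c, 2 neighbours → 1 H
  atom 7: aromatic c, 3 neighbours → 0 H
  atom 8: O, bond orders sum to 1 (valence 2) → 1 H
  atom 9: aromatic c, 3 neighbours → 0 H
  atom 10: aromatic c, 2 neighbours → 1 H
  atom 11: aromatic c, 3 neighbours → 0 H
  atom 12: C, bond orders sum to 4 (valence 4) → 0 H
  atom 13: N, bond orders sum to 3 (valence 3) → 0 H
  atom 14: aromatic c, 3 neighbours → 0 H
  atom 15: C, bond orders sum to 1 (valence 4) → 3 H
  atom 16: aromatic c, 2 neighbours → 1 H
  atom 17: aromatic c, 2 neighbours → 1 H
Totals → C:14, H:11, N:1, O:2.
In Hill order: C14H11NO2.

C14H11NO2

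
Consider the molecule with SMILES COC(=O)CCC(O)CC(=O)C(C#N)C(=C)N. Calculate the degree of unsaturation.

5

Degree of unsaturation = (number of rings) + (number of π bonds).
Ring closures in the SMILES: 0.
π bonds: 3 double bonds (each 1 DoU), 1 triple bond (each 2 DoU) → 5 DoU from unsaturation.
Total DoU = 0 + 5 = 5.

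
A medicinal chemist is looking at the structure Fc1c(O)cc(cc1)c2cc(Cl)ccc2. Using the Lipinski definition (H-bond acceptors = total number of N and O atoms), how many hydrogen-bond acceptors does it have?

1

N atoms: 0; O atoms: 1.
Lipinski HBA = 0 + 1 = 1.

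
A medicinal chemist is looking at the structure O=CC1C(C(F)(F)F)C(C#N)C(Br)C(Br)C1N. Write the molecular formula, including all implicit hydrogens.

C9H9Br2F3N2O

Walk through each heavy atom and fill implicit hydrogens from standard valence (C 4, N 3, O 2, S 2, halogen 1):
  atom 1: O, bond orders sum to 2 (valence 2) → 0 H
  atom 2: C, bond orders sum to 3 (valence 4) → 1 H
  atom 3: C, bond orders sum to 3 (valence 4) → 1 H
  atom 4: C, bond orders sum to 3 (valence 4) → 1 H
  atom 5: C, bond orders sum to 4 (valence 4) → 0 H
  atom 6: F (halogen, monovalent) → 0 H
  atom 7: F (halogen, monovalent) → 0 H
  atom 8: F (halogen, monovalent) → 0 H
  atom 9: C, bond orders sum to 3 (valence 4) → 1 H
  atom 10: C, bond orders sum to 4 (valence 4) → 0 H
  atom 11: N, bond orders sum to 3 (valence 3) → 0 H
  atom 12: C, bond orders sum to 3 (valence 4) → 1 H
  atom 13: Br (halogen, monovalent) → 0 H
  atom 14: C, bond orders sum to 3 (valence 4) → 1 H
  atom 15: Br (halogen, monovalent) → 0 H
  atom 16: C, bond orders sum to 3 (valence 4) → 1 H
  atom 17: N, bond orders sum to 1 (valence 3) → 2 H
Totals → C:9, H:9, Br:2, F:3, N:2, O:1.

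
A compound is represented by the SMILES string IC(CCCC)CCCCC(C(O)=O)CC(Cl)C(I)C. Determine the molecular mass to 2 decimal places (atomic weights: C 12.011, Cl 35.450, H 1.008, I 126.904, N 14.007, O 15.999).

528.64 g/mol

First, the molecular formula is C15H27ClI2O2 (counting implicit H from valence).
  C: 15 × 12.011 = 180.165
  Cl: 1 × 35.450 = 35.450
  H: 27 × 1.008 = 27.216
  I: 2 × 126.904 = 253.808
  O: 2 × 15.999 = 31.998
Sum: 15×12.011 + 1×35.450 + 27×1.008 + 2×126.904 + 2×15.999 = 528.637 → 528.64 g/mol.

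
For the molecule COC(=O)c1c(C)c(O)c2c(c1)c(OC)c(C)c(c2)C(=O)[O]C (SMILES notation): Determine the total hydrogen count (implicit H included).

18

Walk through each heavy atom and fill implicit hydrogens from standard valence (C 4, N 3, O 2, S 2, halogen 1); for lowercase aromatic atoms, an aromatic c carries 1 H when it has two neighbours and 0 H with three, and aromatic n carries 0 H:
  atom 1: C, bond orders sum to 1 (valence 4) → 3 H
  atom 2: O, bond orders sum to 2 (valence 2) → 0 H
  atom 3: C, bond orders sum to 4 (valence 4) → 0 H
  atom 4: O, bond orders sum to 2 (valence 2) → 0 H
  atom 5: aromatic c, 3 neighbours → 0 H
  atom 6: aromatic c, 3 neighbours → 0 H
  atom 7: C, bond orders sum to 1 (valence 4) → 3 H
  atom 8: aromatic c, 3 neighbours → 0 H
  atom 9: O, bond orders sum to 1 (valence 2) → 1 H
  atom 10: aromatic c, 3 neighbours → 0 H
  atom 11: aromatic c, 3 neighbours → 0 H
  atom 12: aromatic c, 2 neighbours → 1 H
  atom 13: aromatic c, 3 neighbours → 0 H
  atom 14: O, bond orders sum to 2 (valence 2) → 0 H
  atom 15: C, bond orders sum to 1 (valence 4) → 3 H
  atom 16: aromatic c, 3 neighbours → 0 H
  atom 17: C, bond orders sum to 1 (valence 4) → 3 H
  atom 18: aromatic c, 3 neighbours → 0 H
  atom 19: aromatic c, 2 neighbours → 1 H
  atom 20: C, bond orders sum to 4 (valence 4) → 0 H
  atom 21: O, bond orders sum to 2 (valence 2) → 0 H
  atom 22: O with explicit H count 0
  atom 23: C, bond orders sum to 1 (valence 4) → 3 H
Total hydrogens: 18.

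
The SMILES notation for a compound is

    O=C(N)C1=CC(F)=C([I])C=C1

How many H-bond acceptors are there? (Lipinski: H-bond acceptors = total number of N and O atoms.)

2

N atoms: 1; O atoms: 1.
Lipinski HBA = 1 + 1 = 2.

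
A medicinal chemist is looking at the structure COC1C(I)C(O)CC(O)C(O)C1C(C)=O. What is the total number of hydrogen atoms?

17

Walk through each heavy atom and fill implicit hydrogens from standard valence (C 4, N 3, O 2, S 2, halogen 1):
  atom 1: C, bond orders sum to 1 (valence 4) → 3 H
  atom 2: O, bond orders sum to 2 (valence 2) → 0 H
  atom 3: C, bond orders sum to 3 (valence 4) → 1 H
  atom 4: C, bond orders sum to 3 (valence 4) → 1 H
  atom 5: I (halogen, monovalent) → 0 H
  atom 6: C, bond orders sum to 3 (valence 4) → 1 H
  atom 7: O, bond orders sum to 1 (valence 2) → 1 H
  atom 8: C, bond orders sum to 2 (valence 4) → 2 H
  atom 9: C, bond orders sum to 3 (valence 4) → 1 H
  atom 10: O, bond orders sum to 1 (valence 2) → 1 H
  atom 11: C, bond orders sum to 3 (valence 4) → 1 H
  atom 12: O, bond orders sum to 1 (valence 2) → 1 H
  atom 13: C, bond orders sum to 3 (valence 4) → 1 H
  atom 14: C, bond orders sum to 4 (valence 4) → 0 H
  atom 15: C, bond orders sum to 1 (valence 4) → 3 H
  atom 16: O, bond orders sum to 2 (valence 2) → 0 H
Total hydrogens: 17.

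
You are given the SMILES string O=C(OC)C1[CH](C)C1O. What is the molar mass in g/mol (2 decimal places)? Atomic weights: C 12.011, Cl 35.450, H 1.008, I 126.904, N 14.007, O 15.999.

First, the molecular formula is C6H10O3 (counting implicit H from valence).
  C: 6 × 12.011 = 72.066
  H: 10 × 1.008 = 10.080
  O: 3 × 15.999 = 47.997
Sum: 6×12.011 + 10×1.008 + 3×15.999 = 130.143 → 130.14 g/mol.

130.14 g/mol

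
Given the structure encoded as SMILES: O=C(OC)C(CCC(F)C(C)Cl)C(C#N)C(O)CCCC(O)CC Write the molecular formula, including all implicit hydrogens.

C17H29ClFNO4

Walk through each heavy atom and fill implicit hydrogens from standard valence (C 4, N 3, O 2, S 2, halogen 1):
  atom 1: O, bond orders sum to 2 (valence 2) → 0 H
  atom 2: C, bond orders sum to 4 (valence 4) → 0 H
  atom 3: O, bond orders sum to 2 (valence 2) → 0 H
  atom 4: C, bond orders sum to 1 (valence 4) → 3 H
  atom 5: C, bond orders sum to 3 (valence 4) → 1 H
  atom 6: C, bond orders sum to 2 (valence 4) → 2 H
  atom 7: C, bond orders sum to 2 (valence 4) → 2 H
  atom 8: C, bond orders sum to 3 (valence 4) → 1 H
  atom 9: F (halogen, monovalent) → 0 H
  atom 10: C, bond orders sum to 3 (valence 4) → 1 H
  atom 11: C, bond orders sum to 1 (valence 4) → 3 H
  atom 12: Cl (halogen, monovalent) → 0 H
  atom 13: C, bond orders sum to 3 (valence 4) → 1 H
  atom 14: C, bond orders sum to 4 (valence 4) → 0 H
  atom 15: N, bond orders sum to 3 (valence 3) → 0 H
  atom 16: C, bond orders sum to 3 (valence 4) → 1 H
  atom 17: O, bond orders sum to 1 (valence 2) → 1 H
  atom 18: C, bond orders sum to 2 (valence 4) → 2 H
  atom 19: C, bond orders sum to 2 (valence 4) → 2 H
  atom 20: C, bond orders sum to 2 (valence 4) → 2 H
  atom 21: C, bond orders sum to 3 (valence 4) → 1 H
  atom 22: O, bond orders sum to 1 (valence 2) → 1 H
  atom 23: C, bond orders sum to 2 (valence 4) → 2 H
  atom 24: C, bond orders sum to 1 (valence 4) → 3 H
Totals → C:17, H:29, Cl:1, F:1, N:1, O:4.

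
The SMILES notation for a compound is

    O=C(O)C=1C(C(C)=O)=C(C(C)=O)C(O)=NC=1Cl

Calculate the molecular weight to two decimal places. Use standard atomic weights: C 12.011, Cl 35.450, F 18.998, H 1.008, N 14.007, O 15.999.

257.63 g/mol

First, the molecular formula is C10H8ClNO5 (counting implicit H from valence).
  C: 10 × 12.011 = 120.110
  Cl: 1 × 35.450 = 35.450
  H: 8 × 1.008 = 8.064
  N: 1 × 14.007 = 14.007
  O: 5 × 15.999 = 79.995
Sum: 10×12.011 + 1×35.450 + 8×1.008 + 1×14.007 + 5×15.999 = 257.626 → 257.63 g/mol.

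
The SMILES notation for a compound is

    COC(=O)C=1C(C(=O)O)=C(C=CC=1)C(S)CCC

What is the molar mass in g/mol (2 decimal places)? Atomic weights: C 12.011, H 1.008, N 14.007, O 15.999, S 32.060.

First, the molecular formula is C13H16O4S (counting implicit H from valence).
  C: 13 × 12.011 = 156.143
  H: 16 × 1.008 = 16.128
  O: 4 × 15.999 = 63.996
  S: 1 × 32.060 = 32.060
Sum: 13×12.011 + 16×1.008 + 4×15.999 + 1×32.060 = 268.327 → 268.33 g/mol.

268.33 g/mol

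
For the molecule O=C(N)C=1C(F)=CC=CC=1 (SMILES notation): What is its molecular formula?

C7H6FNO

Walk through each heavy atom and fill implicit hydrogens from standard valence (C 4, N 3, O 2, S 2, halogen 1):
  atom 1: O, bond orders sum to 2 (valence 2) → 0 H
  atom 2: C, bond orders sum to 4 (valence 4) → 0 H
  atom 3: N, bond orders sum to 1 (valence 3) → 2 H
  atom 4: C, bond orders sum to 4 (valence 4) → 0 H
  atom 5: C, bond orders sum to 4 (valence 4) → 0 H
  atom 6: F (halogen, monovalent) → 0 H
  atom 7: C, bond orders sum to 3 (valence 4) → 1 H
  atom 8: C, bond orders sum to 3 (valence 4) → 1 H
  atom 9: C, bond orders sum to 3 (valence 4) → 1 H
  atom 10: C, bond orders sum to 3 (valence 4) → 1 H
Totals → C:7, H:6, F:1, N:1, O:1.
In Hill order: C7H6FNO.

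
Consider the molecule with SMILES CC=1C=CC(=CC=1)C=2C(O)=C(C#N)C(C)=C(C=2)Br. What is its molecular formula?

C15H12BrNO

Walk through each heavy atom and fill implicit hydrogens from standard valence (C 4, N 3, O 2, S 2, halogen 1):
  atom 1: C, bond orders sum to 1 (valence 4) → 3 H
  atom 2: C, bond orders sum to 4 (valence 4) → 0 H
  atom 3: C, bond orders sum to 3 (valence 4) → 1 H
  atom 4: C, bond orders sum to 3 (valence 4) → 1 H
  atom 5: C, bond orders sum to 4 (valence 4) → 0 H
  atom 6: C, bond orders sum to 3 (valence 4) → 1 H
  atom 7: C, bond orders sum to 3 (valence 4) → 1 H
  atom 8: C, bond orders sum to 4 (valence 4) → 0 H
  atom 9: C, bond orders sum to 4 (valence 4) → 0 H
  atom 10: O, bond orders sum to 1 (valence 2) → 1 H
  atom 11: C, bond orders sum to 4 (valence 4) → 0 H
  atom 12: C, bond orders sum to 4 (valence 4) → 0 H
  atom 13: N, bond orders sum to 3 (valence 3) → 0 H
  atom 14: C, bond orders sum to 4 (valence 4) → 0 H
  atom 15: C, bond orders sum to 1 (valence 4) → 3 H
  atom 16: C, bond orders sum to 4 (valence 4) → 0 H
  atom 17: C, bond orders sum to 3 (valence 4) → 1 H
  atom 18: Br (halogen, monovalent) → 0 H
Totals → C:15, H:12, Br:1, N:1, O:1.
In Hill order: C15H12BrNO.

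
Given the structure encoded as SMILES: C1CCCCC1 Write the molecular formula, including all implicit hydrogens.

C6H12

Walk through each heavy atom and fill implicit hydrogens from standard valence (C 4, N 3, O 2, S 2, halogen 1):
  atom 1: C, bond orders sum to 2 (valence 4) → 2 H
  atom 2: C, bond orders sum to 2 (valence 4) → 2 H
  atom 3: C, bond orders sum to 2 (valence 4) → 2 H
  atom 4: C, bond orders sum to 2 (valence 4) → 2 H
  atom 5: C, bond orders sum to 2 (valence 4) → 2 H
  atom 6: C, bond orders sum to 2 (valence 4) → 2 H
Totals → C:6, H:12.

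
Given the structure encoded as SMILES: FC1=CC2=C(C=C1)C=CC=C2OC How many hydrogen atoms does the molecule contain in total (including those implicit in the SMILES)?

Walk through each heavy atom and fill implicit hydrogens from standard valence (C 4, N 3, O 2, S 2, halogen 1):
  atom 1: F (halogen, monovalent) → 0 H
  atom 2: C, bond orders sum to 4 (valence 4) → 0 H
  atom 3: C, bond orders sum to 3 (valence 4) → 1 H
  atom 4: C, bond orders sum to 4 (valence 4) → 0 H
  atom 5: C, bond orders sum to 4 (valence 4) → 0 H
  atom 6: C, bond orders sum to 3 (valence 4) → 1 H
  atom 7: C, bond orders sum to 3 (valence 4) → 1 H
  atom 8: C, bond orders sum to 3 (valence 4) → 1 H
  atom 9: C, bond orders sum to 3 (valence 4) → 1 H
  atom 10: C, bond orders sum to 3 (valence 4) → 1 H
  atom 11: C, bond orders sum to 4 (valence 4) → 0 H
  atom 12: O, bond orders sum to 2 (valence 2) → 0 H
  atom 13: C, bond orders sum to 1 (valence 4) → 3 H
Total hydrogens: 9.

9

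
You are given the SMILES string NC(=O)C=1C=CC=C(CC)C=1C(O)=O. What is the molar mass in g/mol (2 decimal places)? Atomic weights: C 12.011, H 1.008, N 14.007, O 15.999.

193.20 g/mol

First, the molecular formula is C10H11NO3 (counting implicit H from valence).
  C: 10 × 12.011 = 120.110
  H: 11 × 1.008 = 11.088
  N: 1 × 14.007 = 14.007
  O: 3 × 15.999 = 47.997
Sum: 10×12.011 + 11×1.008 + 1×14.007 + 3×15.999 = 193.202 → 193.20 g/mol.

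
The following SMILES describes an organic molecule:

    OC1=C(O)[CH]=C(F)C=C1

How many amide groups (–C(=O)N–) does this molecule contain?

Scan the SMILES for the amide motif — none present.
Groups that are present: 2 hydroxyl.

0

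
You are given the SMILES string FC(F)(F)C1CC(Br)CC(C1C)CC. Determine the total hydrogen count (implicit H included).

Walk through each heavy atom and fill implicit hydrogens from standard valence (C 4, N 3, O 2, S 2, halogen 1):
  atom 1: F (halogen, monovalent) → 0 H
  atom 2: C, bond orders sum to 4 (valence 4) → 0 H
  atom 3: F (halogen, monovalent) → 0 H
  atom 4: F (halogen, monovalent) → 0 H
  atom 5: C, bond orders sum to 3 (valence 4) → 1 H
  atom 6: C, bond orders sum to 2 (valence 4) → 2 H
  atom 7: C, bond orders sum to 3 (valence 4) → 1 H
  atom 8: Br (halogen, monovalent) → 0 H
  atom 9: C, bond orders sum to 2 (valence 4) → 2 H
  atom 10: C, bond orders sum to 3 (valence 4) → 1 H
  atom 11: C, bond orders sum to 3 (valence 4) → 1 H
  atom 12: C, bond orders sum to 1 (valence 4) → 3 H
  atom 13: C, bond orders sum to 2 (valence 4) → 2 H
  atom 14: C, bond orders sum to 1 (valence 4) → 3 H
Total hydrogens: 16.

16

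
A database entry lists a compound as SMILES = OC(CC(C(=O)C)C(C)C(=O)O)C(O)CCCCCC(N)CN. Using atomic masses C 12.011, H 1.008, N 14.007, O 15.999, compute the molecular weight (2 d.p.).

332.44 g/mol

First, the molecular formula is C16H32N2O5 (counting implicit H from valence).
  C: 16 × 12.011 = 192.176
  H: 32 × 1.008 = 32.256
  N: 2 × 14.007 = 28.014
  O: 5 × 15.999 = 79.995
Sum: 16×12.011 + 32×1.008 + 2×14.007 + 5×15.999 = 332.441 → 332.44 g/mol.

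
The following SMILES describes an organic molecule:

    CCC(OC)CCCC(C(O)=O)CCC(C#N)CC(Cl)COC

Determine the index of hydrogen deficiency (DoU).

Degree of unsaturation = (number of rings) + (number of π bonds).
Ring closures in the SMILES: 0.
π bonds: 1 double bond (each 1 DoU), 1 triple bond (each 2 DoU) → 3 DoU from unsaturation.
Total DoU = 0 + 3 = 3.

3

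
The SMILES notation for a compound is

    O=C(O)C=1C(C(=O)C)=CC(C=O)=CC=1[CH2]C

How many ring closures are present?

In SMILES, each pair of matching ring-closure digits denotes one ring-closing bond; the number of such bonds equals the number of independent rings.
Ring-closure bonds here: 1.

1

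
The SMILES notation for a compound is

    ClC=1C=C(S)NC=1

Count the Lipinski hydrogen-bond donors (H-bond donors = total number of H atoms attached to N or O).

Donors: find every N or O and count the H atoms it carries.
  atom 6 (N): bond orders sum to 2 → 1 H
Lipinski HBD = 1.

1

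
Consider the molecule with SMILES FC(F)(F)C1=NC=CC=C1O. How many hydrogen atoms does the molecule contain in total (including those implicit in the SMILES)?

Walk through each heavy atom and fill implicit hydrogens from standard valence (C 4, N 3, O 2, S 2, halogen 1):
  atom 1: F (halogen, monovalent) → 0 H
  atom 2: C, bond orders sum to 4 (valence 4) → 0 H
  atom 3: F (halogen, monovalent) → 0 H
  atom 4: F (halogen, monovalent) → 0 H
  atom 5: C, bond orders sum to 4 (valence 4) → 0 H
  atom 6: N, bond orders sum to 3 (valence 3) → 0 H
  atom 7: C, bond orders sum to 3 (valence 4) → 1 H
  atom 8: C, bond orders sum to 3 (valence 4) → 1 H
  atom 9: C, bond orders sum to 3 (valence 4) → 1 H
  atom 10: C, bond orders sum to 4 (valence 4) → 0 H
  atom 11: O, bond orders sum to 1 (valence 2) → 1 H
Total hydrogens: 4.

4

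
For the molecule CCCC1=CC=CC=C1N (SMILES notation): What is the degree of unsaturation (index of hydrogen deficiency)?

Degree of unsaturation = (number of rings) + (number of π bonds).
Ring closures in the SMILES: 1.
π bonds: 3 double bonds (each 1 DoU) → 3 DoU from unsaturation.
Total DoU = 1 + 3 = 4.

4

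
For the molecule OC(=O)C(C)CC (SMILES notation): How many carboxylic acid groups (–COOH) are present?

1

The carboxylic acid motif appears at heavy-atom position 2 in the SMILES.
Carboxylic acid count: 1.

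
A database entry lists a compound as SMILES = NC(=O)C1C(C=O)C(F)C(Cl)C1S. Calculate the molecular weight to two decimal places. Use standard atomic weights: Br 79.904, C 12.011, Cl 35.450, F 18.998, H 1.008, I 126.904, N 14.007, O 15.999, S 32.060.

First, the molecular formula is C7H9ClFNO2S (counting implicit H from valence).
  C: 7 × 12.011 = 84.077
  Cl: 1 × 35.450 = 35.450
  F: 1 × 18.998 = 18.998
  H: 9 × 1.008 = 9.072
  N: 1 × 14.007 = 14.007
  O: 2 × 15.999 = 31.998
  S: 1 × 32.060 = 32.060
Sum: 7×12.011 + 1×35.450 + 1×18.998 + 9×1.008 + 1×14.007 + 2×15.999 + 1×32.060 = 225.662 → 225.66 g/mol.

225.66 g/mol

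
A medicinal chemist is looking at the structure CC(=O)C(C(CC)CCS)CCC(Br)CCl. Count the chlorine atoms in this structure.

1

Scan the SMILES for Cl atoms (remember two-letter symbols like Cl and Br are single atoms).
Chlorine count: 1.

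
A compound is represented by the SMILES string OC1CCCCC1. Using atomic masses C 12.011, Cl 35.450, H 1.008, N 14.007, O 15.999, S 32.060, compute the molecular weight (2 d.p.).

100.16 g/mol

First, the molecular formula is C6H12O (counting implicit H from valence).
  C: 6 × 12.011 = 72.066
  H: 12 × 1.008 = 12.096
  O: 1 × 15.999 = 15.999
Sum: 6×12.011 + 12×1.008 + 1×15.999 = 100.161 → 100.16 g/mol.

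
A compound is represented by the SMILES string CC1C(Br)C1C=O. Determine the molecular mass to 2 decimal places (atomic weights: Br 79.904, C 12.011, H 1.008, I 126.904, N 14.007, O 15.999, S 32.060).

163.01 g/mol

First, the molecular formula is C5H7BrO (counting implicit H from valence).
  Br: 1 × 79.904 = 79.904
  C: 5 × 12.011 = 60.055
  H: 7 × 1.008 = 7.056
  O: 1 × 15.999 = 15.999
Sum: 1×79.904 + 5×12.011 + 7×1.008 + 1×15.999 = 163.014 → 163.01 g/mol.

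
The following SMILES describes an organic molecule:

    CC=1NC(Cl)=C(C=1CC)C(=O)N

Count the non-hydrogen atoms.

12

Every atom symbol written in the SMILES (organic subset) is one heavy atom; implicit H are not written.
Heavy atoms by element → C:8, Cl:1, N:2, O:1.
Total: 12.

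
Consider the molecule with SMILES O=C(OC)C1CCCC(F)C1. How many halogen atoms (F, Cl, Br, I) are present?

1

Halogen atoms appear at heavy-atom position 10 (1×F).
Other groups present: 1 ester.
Halogen count: 1.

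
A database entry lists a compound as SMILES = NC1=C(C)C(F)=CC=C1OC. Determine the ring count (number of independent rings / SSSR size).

In SMILES, each pair of matching ring-closure digits denotes one ring-closing bond; the number of such bonds equals the number of independent rings.
Ring-closure bonds here: 1.

1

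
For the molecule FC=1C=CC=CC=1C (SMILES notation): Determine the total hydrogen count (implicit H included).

7

Walk through each heavy atom and fill implicit hydrogens from standard valence (C 4, N 3, O 2, S 2, halogen 1):
  atom 1: F (halogen, monovalent) → 0 H
  atom 2: C, bond orders sum to 4 (valence 4) → 0 H
  atom 3: C, bond orders sum to 3 (valence 4) → 1 H
  atom 4: C, bond orders sum to 3 (valence 4) → 1 H
  atom 5: C, bond orders sum to 3 (valence 4) → 1 H
  atom 6: C, bond orders sum to 3 (valence 4) → 1 H
  atom 7: C, bond orders sum to 4 (valence 4) → 0 H
  atom 8: C, bond orders sum to 1 (valence 4) → 3 H
Total hydrogens: 7.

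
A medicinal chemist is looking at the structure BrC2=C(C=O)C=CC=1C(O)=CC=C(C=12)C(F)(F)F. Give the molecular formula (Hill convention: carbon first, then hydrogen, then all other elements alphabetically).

C12H6BrF3O2

Walk through each heavy atom and fill implicit hydrogens from standard valence (C 4, N 3, O 2, S 2, halogen 1):
  atom 1: Br (halogen, monovalent) → 0 H
  atom 2: C, bond orders sum to 4 (valence 4) → 0 H
  atom 3: C, bond orders sum to 4 (valence 4) → 0 H
  atom 4: C, bond orders sum to 3 (valence 4) → 1 H
  atom 5: O, bond orders sum to 2 (valence 2) → 0 H
  atom 6: C, bond orders sum to 3 (valence 4) → 1 H
  atom 7: C, bond orders sum to 3 (valence 4) → 1 H
  atom 8: C, bond orders sum to 4 (valence 4) → 0 H
  atom 9: C, bond orders sum to 4 (valence 4) → 0 H
  atom 10: O, bond orders sum to 1 (valence 2) → 1 H
  atom 11: C, bond orders sum to 3 (valence 4) → 1 H
  atom 12: C, bond orders sum to 3 (valence 4) → 1 H
  atom 13: C, bond orders sum to 4 (valence 4) → 0 H
  atom 14: C, bond orders sum to 4 (valence 4) → 0 H
  atom 15: C, bond orders sum to 4 (valence 4) → 0 H
  atom 16: F (halogen, monovalent) → 0 H
  atom 17: F (halogen, monovalent) → 0 H
  atom 18: F (halogen, monovalent) → 0 H
Totals → C:12, H:6, Br:1, F:3, O:2.
In Hill order: C12H6BrF3O2.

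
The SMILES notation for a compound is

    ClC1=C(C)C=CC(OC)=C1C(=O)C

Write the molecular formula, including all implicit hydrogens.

Walk through each heavy atom and fill implicit hydrogens from standard valence (C 4, N 3, O 2, S 2, halogen 1):
  atom 1: Cl (halogen, monovalent) → 0 H
  atom 2: C, bond orders sum to 4 (valence 4) → 0 H
  atom 3: C, bond orders sum to 4 (valence 4) → 0 H
  atom 4: C, bond orders sum to 1 (valence 4) → 3 H
  atom 5: C, bond orders sum to 3 (valence 4) → 1 H
  atom 6: C, bond orders sum to 3 (valence 4) → 1 H
  atom 7: C, bond orders sum to 4 (valence 4) → 0 H
  atom 8: O, bond orders sum to 2 (valence 2) → 0 H
  atom 9: C, bond orders sum to 1 (valence 4) → 3 H
  atom 10: C, bond orders sum to 4 (valence 4) → 0 H
  atom 11: C, bond orders sum to 4 (valence 4) → 0 H
  atom 12: O, bond orders sum to 2 (valence 2) → 0 H
  atom 13: C, bond orders sum to 1 (valence 4) → 3 H
Totals → C:10, H:11, Cl:1, O:2.

C10H11ClO2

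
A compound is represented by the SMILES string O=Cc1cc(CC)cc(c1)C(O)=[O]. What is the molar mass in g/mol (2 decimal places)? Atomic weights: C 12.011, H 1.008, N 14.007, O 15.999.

First, the molecular formula is C10H10O3 (counting implicit H from valence).
  C: 10 × 12.011 = 120.110
  H: 10 × 1.008 = 10.080
  O: 3 × 15.999 = 47.997
Sum: 10×12.011 + 10×1.008 + 3×15.999 = 178.187 → 178.19 g/mol.

178.19 g/mol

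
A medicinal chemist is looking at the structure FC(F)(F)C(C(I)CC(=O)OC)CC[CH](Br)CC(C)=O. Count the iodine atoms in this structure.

1

Scan the SMILES for I atoms (remember two-letter symbols like Cl and Br are single atoms).
Iodine count: 1.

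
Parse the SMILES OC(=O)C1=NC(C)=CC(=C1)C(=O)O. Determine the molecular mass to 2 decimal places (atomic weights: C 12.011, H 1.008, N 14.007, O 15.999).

181.15 g/mol

First, the molecular formula is C8H7NO4 (counting implicit H from valence).
  C: 8 × 12.011 = 96.088
  H: 7 × 1.008 = 7.056
  N: 1 × 14.007 = 14.007
  O: 4 × 15.999 = 63.996
Sum: 8×12.011 + 7×1.008 + 1×14.007 + 4×15.999 = 181.147 → 181.15 g/mol.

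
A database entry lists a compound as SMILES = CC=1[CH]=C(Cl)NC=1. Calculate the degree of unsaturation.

Degree of unsaturation = (number of rings) + (number of π bonds).
Ring closures in the SMILES: 1.
π bonds: 2 double bonds (each 1 DoU) → 2 DoU from unsaturation.
Total DoU = 1 + 2 = 3.

3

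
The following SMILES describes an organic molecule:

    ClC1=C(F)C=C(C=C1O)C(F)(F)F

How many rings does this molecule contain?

In SMILES, each pair of matching ring-closure digits denotes one ring-closing bond; the number of such bonds equals the number of independent rings.
Ring-closure bonds here: 1.

1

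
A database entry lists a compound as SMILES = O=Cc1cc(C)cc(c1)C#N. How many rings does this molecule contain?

In SMILES, each pair of matching ring-closure digits denotes one ring-closing bond; the number of such bonds equals the number of independent rings.
Ring-closure bonds here: 1.

1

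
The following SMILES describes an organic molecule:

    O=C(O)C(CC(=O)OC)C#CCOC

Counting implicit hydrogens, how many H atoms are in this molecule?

Walk through each heavy atom and fill implicit hydrogens from standard valence (C 4, N 3, O 2, S 2, halogen 1):
  atom 1: O, bond orders sum to 2 (valence 2) → 0 H
  atom 2: C, bond orders sum to 4 (valence 4) → 0 H
  atom 3: O, bond orders sum to 1 (valence 2) → 1 H
  atom 4: C, bond orders sum to 3 (valence 4) → 1 H
  atom 5: C, bond orders sum to 2 (valence 4) → 2 H
  atom 6: C, bond orders sum to 4 (valence 4) → 0 H
  atom 7: O, bond orders sum to 2 (valence 2) → 0 H
  atom 8: O, bond orders sum to 2 (valence 2) → 0 H
  atom 9: C, bond orders sum to 1 (valence 4) → 3 H
  atom 10: C, bond orders sum to 4 (valence 4) → 0 H
  atom 11: C, bond orders sum to 4 (valence 4) → 0 H
  atom 12: C, bond orders sum to 2 (valence 4) → 2 H
  atom 13: O, bond orders sum to 2 (valence 2) → 0 H
  atom 14: C, bond orders sum to 1 (valence 4) → 3 H
Total hydrogens: 12.

12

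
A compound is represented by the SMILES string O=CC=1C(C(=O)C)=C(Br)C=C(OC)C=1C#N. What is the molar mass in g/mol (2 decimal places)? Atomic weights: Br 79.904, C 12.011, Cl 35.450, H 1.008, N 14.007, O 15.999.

First, the molecular formula is C11H8BrNO3 (counting implicit H from valence).
  Br: 1 × 79.904 = 79.904
  C: 11 × 12.011 = 132.121
  H: 8 × 1.008 = 8.064
  N: 1 × 14.007 = 14.007
  O: 3 × 15.999 = 47.997
Sum: 1×79.904 + 11×12.011 + 8×1.008 + 1×14.007 + 3×15.999 = 282.093 → 282.09 g/mol.

282.09 g/mol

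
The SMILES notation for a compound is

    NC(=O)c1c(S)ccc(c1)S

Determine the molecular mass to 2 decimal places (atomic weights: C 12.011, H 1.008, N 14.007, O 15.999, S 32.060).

First, the molecular formula is C7H7NOS2 (counting implicit H from valence).
  C: 7 × 12.011 = 84.077
  H: 7 × 1.008 = 7.056
  N: 1 × 14.007 = 14.007
  O: 1 × 15.999 = 15.999
  S: 2 × 32.060 = 64.120
Sum: 7×12.011 + 7×1.008 + 1×14.007 + 1×15.999 + 2×32.060 = 185.259 → 185.26 g/mol.

185.26 g/mol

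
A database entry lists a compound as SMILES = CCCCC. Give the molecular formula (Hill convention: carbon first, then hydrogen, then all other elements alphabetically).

Walk through each heavy atom and fill implicit hydrogens from standard valence (C 4, N 3, O 2, S 2, halogen 1):
  atom 1: C, bond orders sum to 1 (valence 4) → 3 H
  atom 2: C, bond orders sum to 2 (valence 4) → 2 H
  atom 3: C, bond orders sum to 2 (valence 4) → 2 H
  atom 4: C, bond orders sum to 2 (valence 4) → 2 H
  atom 5: C, bond orders sum to 1 (valence 4) → 3 H
Totals → C:5, H:12.

C5H12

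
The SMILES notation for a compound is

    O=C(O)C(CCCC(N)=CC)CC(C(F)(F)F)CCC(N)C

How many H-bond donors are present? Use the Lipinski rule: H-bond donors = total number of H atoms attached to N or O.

5

Donors: find every N or O and count the H atoms it carries.
  atom 1 (O): bond orders sum to 2 → 0 H
  atom 3 (O): bond orders sum to 1 → 1 H
  atom 9 (N): bond orders sum to 1 → 2 H
  atom 21 (N): bond orders sum to 1 → 2 H
Lipinski HBD = 5.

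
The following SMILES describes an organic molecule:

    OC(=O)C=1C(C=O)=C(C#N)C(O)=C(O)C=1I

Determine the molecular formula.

C9H4INO5

Walk through each heavy atom and fill implicit hydrogens from standard valence (C 4, N 3, O 2, S 2, halogen 1):
  atom 1: O, bond orders sum to 1 (valence 2) → 1 H
  atom 2: C, bond orders sum to 4 (valence 4) → 0 H
  atom 3: O, bond orders sum to 2 (valence 2) → 0 H
  atom 4: C, bond orders sum to 4 (valence 4) → 0 H
  atom 5: C, bond orders sum to 4 (valence 4) → 0 H
  atom 6: C, bond orders sum to 3 (valence 4) → 1 H
  atom 7: O, bond orders sum to 2 (valence 2) → 0 H
  atom 8: C, bond orders sum to 4 (valence 4) → 0 H
  atom 9: C, bond orders sum to 4 (valence 4) → 0 H
  atom 10: N, bond orders sum to 3 (valence 3) → 0 H
  atom 11: C, bond orders sum to 4 (valence 4) → 0 H
  atom 12: O, bond orders sum to 1 (valence 2) → 1 H
  atom 13: C, bond orders sum to 4 (valence 4) → 0 H
  atom 14: O, bond orders sum to 1 (valence 2) → 1 H
  atom 15: C, bond orders sum to 4 (valence 4) → 0 H
  atom 16: I (halogen, monovalent) → 0 H
Totals → C:9, H:4, I:1, N:1, O:5.
In Hill order: C9H4INO5.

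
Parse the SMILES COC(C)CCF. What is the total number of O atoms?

Scan the SMILES for O atoms (remember two-letter symbols like Cl and Br are single atoms).
Oxygen count: 1.

1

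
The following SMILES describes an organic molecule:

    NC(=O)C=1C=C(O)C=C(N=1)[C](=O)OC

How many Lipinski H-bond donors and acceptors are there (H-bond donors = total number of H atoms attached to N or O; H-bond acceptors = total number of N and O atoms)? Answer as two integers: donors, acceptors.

3, 6

Donors: find every N or O and count the H atoms it carries.
  atom 1 (N): bond orders sum to 1 → 2 H
  atom 3 (O): bond orders sum to 2 → 0 H
  atom 7 (O): bond orders sum to 1 → 1 H
  atom 10 (N): bond orders sum to 3 → 0 H
  atom 12 (O): bond orders sum to 2 → 0 H
  atom 13 (O): bond orders sum to 2 → 0 H
Lipinski HBD = 3.
Acceptors: N atoms = 2, O atoms = 4 → HBA = 6.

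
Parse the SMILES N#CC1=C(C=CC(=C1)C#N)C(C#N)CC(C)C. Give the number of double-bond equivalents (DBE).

10

Molecular formula: C14H13N3.
DoU = (2C + 2 + N − H − X) / 2, where X is the halogen count and O/S are ignored.
    = (2·14 + 2 + 3 − 13 − 0) / 2 = 20 / 2 = 10.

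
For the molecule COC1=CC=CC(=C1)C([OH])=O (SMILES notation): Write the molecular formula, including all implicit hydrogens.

C8H8O3

Walk through each heavy atom and fill implicit hydrogens from standard valence (C 4, N 3, O 2, S 2, halogen 1):
  atom 1: C, bond orders sum to 1 (valence 4) → 3 H
  atom 2: O, bond orders sum to 2 (valence 2) → 0 H
  atom 3: C, bond orders sum to 4 (valence 4) → 0 H
  atom 4: C, bond orders sum to 3 (valence 4) → 1 H
  atom 5: C, bond orders sum to 3 (valence 4) → 1 H
  atom 6: C, bond orders sum to 3 (valence 4) → 1 H
  atom 7: C, bond orders sum to 4 (valence 4) → 0 H
  atom 8: C, bond orders sum to 3 (valence 4) → 1 H
  atom 9: C, bond orders sum to 4 (valence 4) → 0 H
  atom 10: O with explicit H count 1
  atom 11: O, bond orders sum to 2 (valence 2) → 0 H
Totals → C:8, H:8, O:3.
In Hill order: C8H8O3.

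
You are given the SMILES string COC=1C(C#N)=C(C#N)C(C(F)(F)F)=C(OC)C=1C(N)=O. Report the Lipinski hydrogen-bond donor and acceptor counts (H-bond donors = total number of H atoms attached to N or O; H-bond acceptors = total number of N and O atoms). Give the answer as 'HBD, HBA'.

2, 6

Donors: find every N or O and count the H atoms it carries.
  atom 2 (O): bond orders sum to 2 → 0 H
  atom 6 (N): bond orders sum to 3 → 0 H
  atom 9 (N): bond orders sum to 3 → 0 H
  atom 16 (O): bond orders sum to 2 → 0 H
  atom 20 (N): bond orders sum to 1 → 2 H
  atom 21 (O): bond orders sum to 2 → 0 H
Lipinski HBD = 2.
Acceptors: N atoms = 3, O atoms = 3 → HBA = 6.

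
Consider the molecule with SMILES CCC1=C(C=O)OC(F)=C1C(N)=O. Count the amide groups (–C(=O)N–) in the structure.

The amide motif appears at heavy-atom position 11 in the SMILES.
Other groups present: 1 aldehyde.
Amide count: 1.

1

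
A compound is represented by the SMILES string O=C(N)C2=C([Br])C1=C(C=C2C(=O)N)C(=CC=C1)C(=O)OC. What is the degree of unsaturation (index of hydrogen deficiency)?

10

Molecular formula: C14H11BrN2O4.
DoU = (2C + 2 + N − H − X) / 2, where X is the halogen count and O/S are ignored.
    = (2·14 + 2 + 2 − 11 − 1) / 2 = 20 / 2 = 10.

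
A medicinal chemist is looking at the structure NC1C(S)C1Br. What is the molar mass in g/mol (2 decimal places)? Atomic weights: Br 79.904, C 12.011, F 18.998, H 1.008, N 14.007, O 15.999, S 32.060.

168.05 g/mol

First, the molecular formula is C3H6BrNS (counting implicit H from valence).
  Br: 1 × 79.904 = 79.904
  C: 3 × 12.011 = 36.033
  H: 6 × 1.008 = 6.048
  N: 1 × 14.007 = 14.007
  S: 1 × 32.060 = 32.060
Sum: 1×79.904 + 3×12.011 + 6×1.008 + 1×14.007 + 1×32.060 = 168.052 → 168.05 g/mol.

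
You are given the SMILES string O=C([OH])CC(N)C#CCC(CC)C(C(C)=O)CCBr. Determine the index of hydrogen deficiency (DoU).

4

Molecular formula: C14H22BrNO3.
DoU = (2C + 2 + N − H − X) / 2, where X is the halogen count and O/S are ignored.
    = (2·14 + 2 + 1 − 22 − 1) / 2 = 8 / 2 = 4.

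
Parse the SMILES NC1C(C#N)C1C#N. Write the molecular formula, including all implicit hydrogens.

C5H5N3

Walk through each heavy atom and fill implicit hydrogens from standard valence (C 4, N 3, O 2, S 2, halogen 1):
  atom 1: N, bond orders sum to 1 (valence 3) → 2 H
  atom 2: C, bond orders sum to 3 (valence 4) → 1 H
  atom 3: C, bond orders sum to 3 (valence 4) → 1 H
  atom 4: C, bond orders sum to 4 (valence 4) → 0 H
  atom 5: N, bond orders sum to 3 (valence 3) → 0 H
  atom 6: C, bond orders sum to 3 (valence 4) → 1 H
  atom 7: C, bond orders sum to 4 (valence 4) → 0 H
  atom 8: N, bond orders sum to 3 (valence 3) → 0 H
Totals → C:5, H:5, N:3.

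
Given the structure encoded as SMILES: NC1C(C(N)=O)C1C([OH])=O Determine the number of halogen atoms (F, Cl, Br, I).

Scan the SMILES for the halogen motif — none present.
Groups that are present: 1 amide, 1 carboxylic acid, 1 primary amine.

0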